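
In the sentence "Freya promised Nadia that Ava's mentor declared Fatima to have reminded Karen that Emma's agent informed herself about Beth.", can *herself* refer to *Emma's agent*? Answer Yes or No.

*herself* is a reflexive; Principle A requires it to be bound within its binding domain — the clause headed by 'informed'.
— Emma's agent: subject of the clause headed by 'informed'; c-commands the reflexive within its binding domain — allowed (Principle A).

Yes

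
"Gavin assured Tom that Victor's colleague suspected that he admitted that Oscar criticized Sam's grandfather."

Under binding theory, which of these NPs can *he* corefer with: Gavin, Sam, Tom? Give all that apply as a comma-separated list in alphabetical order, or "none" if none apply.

Gavin, Tom

*he* is a pronoun; Principle B requires it to be free in its binding domain — the clause headed by 'admitted'.
— Gavin: subject of the matrix clause; c-commands the pronoun but lies outside its binding domain — allowed.
— Sam: possessor inside the object DP of the clause headed by 'criticized'; is c-commanded by the pronoun; coreference would bind this R-expression — blocked (Principle C).
— Tom: object of the matrix clause; c-commands the pronoun but lies outside its binding domain — allowed.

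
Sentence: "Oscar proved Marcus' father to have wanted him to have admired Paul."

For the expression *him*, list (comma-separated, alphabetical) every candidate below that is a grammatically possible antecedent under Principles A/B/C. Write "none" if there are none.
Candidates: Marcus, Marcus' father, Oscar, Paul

Marcus, Oscar

*him* is a pronoun; Principle B requires it to be free in its binding domain — the clause headed by 'wanted'.
— Marcus: possessor inside the subject DP of the clause headed by 'wanted'; does not c-command the pronoun — Principle B does not apply; allowed.
— Marcus' father: subject of the clause headed by 'wanted'; c-commands the pronoun within its binding domain — blocked (Principle B).
— Oscar: subject of the matrix clause; c-commands the pronoun but lies outside its binding domain — allowed.
— Paul: object of the clause headed by 'admired'; is c-commanded by the pronoun; coreference would bind this R-expression — blocked (Principle C).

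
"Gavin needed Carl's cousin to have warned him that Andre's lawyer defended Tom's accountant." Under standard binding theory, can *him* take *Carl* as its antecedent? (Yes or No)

Yes

*him* is a pronoun; Principle B requires it to be free in its binding domain — the clause headed by 'warned'.
— Carl: possessor inside the subject DP of the clause headed by 'warned'; does not c-command the pronoun — Principle B does not apply; allowed.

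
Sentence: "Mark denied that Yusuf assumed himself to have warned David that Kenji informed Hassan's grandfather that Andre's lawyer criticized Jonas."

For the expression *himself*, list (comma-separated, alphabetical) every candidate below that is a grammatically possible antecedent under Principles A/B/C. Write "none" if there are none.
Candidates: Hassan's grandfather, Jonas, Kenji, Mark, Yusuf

Yusuf

*himself* is a reflexive; Principle A requires it to be bound within its binding domain — the clause headed by 'assumed'.
— Hassan's grandfather: object of the clause headed by 'informed'; does not c-command the reflexive — cannot bind it (Principle A).
— Jonas: object of the clause headed by 'criticized'; does not c-command the reflexive — cannot bind it (Principle A).
— Kenji: subject of the clause headed by 'informed'; does not c-command the reflexive — cannot bind it (Principle A).
— Mark: subject of the matrix clause; c-commands the reflexive but lies outside its binding domain — cannot bind it (Principle A).
— Yusuf: subject of the clause headed by 'assumed'; c-commands the reflexive within its binding domain — allowed (Principle A).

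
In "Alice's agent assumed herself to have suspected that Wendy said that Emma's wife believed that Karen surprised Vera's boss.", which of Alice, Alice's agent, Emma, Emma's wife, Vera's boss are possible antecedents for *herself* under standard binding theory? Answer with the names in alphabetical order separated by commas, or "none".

Alice's agent

*herself* is a reflexive; Principle A requires it to be bound within its binding domain — the matrix clause.
— Alice: possessor inside the subject DP of the matrix clause; does not c-command the reflexive — cannot bind it (Principle A).
— Alice's agent: subject of the matrix clause; c-commands the reflexive within its binding domain — allowed (Principle A).
— Emma: possessor inside the subject DP of the clause headed by 'believed'; does not c-command the reflexive — cannot bind it (Principle A).
— Emma's wife: subject of the clause headed by 'believed'; does not c-command the reflexive — cannot bind it (Principle A).
— Vera's boss: object of the clause headed by 'surprised'; does not c-command the reflexive — cannot bind it (Principle A).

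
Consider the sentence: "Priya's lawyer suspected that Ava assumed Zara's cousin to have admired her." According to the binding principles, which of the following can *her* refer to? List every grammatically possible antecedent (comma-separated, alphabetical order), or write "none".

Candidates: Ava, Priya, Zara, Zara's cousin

Ava, Priya, Zara

*her* is a pronoun; Principle B requires it to be free in its binding domain — the clause headed by 'admired'.
— Ava: subject of the clause headed by 'assumed'; c-commands the pronoun but lies outside its binding domain — allowed.
— Priya: possessor inside the subject DP of the matrix clause; does not c-command the pronoun — Principle B does not apply; allowed.
— Zara: possessor inside the subject DP of the clause headed by 'admired'; does not c-command the pronoun — Principle B does not apply; allowed.
— Zara's cousin: subject of the clause headed by 'admired'; c-commands the pronoun within its binding domain — blocked (Principle B).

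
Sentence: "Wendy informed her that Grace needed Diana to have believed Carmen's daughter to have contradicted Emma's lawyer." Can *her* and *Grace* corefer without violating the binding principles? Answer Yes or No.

*Grace* is an R-expression; Principle C requires it to be free (not bound by any c-commanding expression).
— her: object of the matrix clause; the pronoun c-commands the R-expression — coreference blocked (Principle C).

No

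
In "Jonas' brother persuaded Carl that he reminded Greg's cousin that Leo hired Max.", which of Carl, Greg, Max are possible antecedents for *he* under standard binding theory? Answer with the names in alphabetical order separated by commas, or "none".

*he* is a pronoun; Principle B requires it to be free in its binding domain — the clause headed by 'reminded'.
— Carl: object of the matrix clause; c-commands the pronoun but lies outside its binding domain — allowed.
— Greg: possessor inside the object DP of the clause headed by 'reminded'; is c-commanded by the pronoun; coreference would bind this R-expression — blocked (Principle C).
— Max: object of the clause headed by 'hired'; is c-commanded by the pronoun; coreference would bind this R-expression — blocked (Principle C).

Carl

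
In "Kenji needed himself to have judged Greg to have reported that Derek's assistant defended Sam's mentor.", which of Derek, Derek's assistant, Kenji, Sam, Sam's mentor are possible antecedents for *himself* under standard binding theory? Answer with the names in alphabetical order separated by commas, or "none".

Kenji

*himself* is a reflexive; Principle A requires it to be bound within its binding domain — the matrix clause.
— Derek: possessor inside the subject DP of the clause headed by 'defended'; does not c-command the reflexive — cannot bind it (Principle A).
— Derek's assistant: subject of the clause headed by 'defended'; does not c-command the reflexive — cannot bind it (Principle A).
— Kenji: subject of the matrix clause; c-commands the reflexive within its binding domain — allowed (Principle A).
— Sam: possessor inside the object DP of the clause headed by 'defended'; does not c-command the reflexive — cannot bind it (Principle A).
— Sam's mentor: object of the clause headed by 'defended'; does not c-command the reflexive — cannot bind it (Principle A).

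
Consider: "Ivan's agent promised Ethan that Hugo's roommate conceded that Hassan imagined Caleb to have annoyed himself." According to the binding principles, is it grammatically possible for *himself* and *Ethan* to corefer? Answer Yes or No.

*himself* is a reflexive; Principle A requires it to be bound within its binding domain — the clause headed by 'annoyed'.
— Ethan: object of the matrix clause; c-commands the reflexive but lies outside its binding domain — cannot bind it (Principle A).

No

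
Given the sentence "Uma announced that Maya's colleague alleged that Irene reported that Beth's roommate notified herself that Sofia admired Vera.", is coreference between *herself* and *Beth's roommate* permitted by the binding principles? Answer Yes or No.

*herself* is a reflexive; Principle A requires it to be bound within its binding domain — the clause headed by 'notified'.
— Beth's roommate: subject of the clause headed by 'notified'; c-commands the reflexive within its binding domain — allowed (Principle A).

Yes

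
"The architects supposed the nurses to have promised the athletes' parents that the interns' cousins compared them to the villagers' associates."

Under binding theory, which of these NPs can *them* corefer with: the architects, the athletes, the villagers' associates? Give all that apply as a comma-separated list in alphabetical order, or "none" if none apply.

*them* is a pronoun; Principle B requires it to be free in its binding domain — the clause headed by 'compared'.
— the architects: subject of the matrix clause; c-commands the pronoun but lies outside its binding domain — allowed.
— the athletes: possessor inside the object DP of the clause headed by 'promised'; does not c-command the pronoun — Principle B does not apply; allowed.
— the villagers' associates: second object of the clause headed by 'compared'; is c-commanded by the pronoun; coreference would bind this R-expression — blocked (Principle C).

the architects, the athletes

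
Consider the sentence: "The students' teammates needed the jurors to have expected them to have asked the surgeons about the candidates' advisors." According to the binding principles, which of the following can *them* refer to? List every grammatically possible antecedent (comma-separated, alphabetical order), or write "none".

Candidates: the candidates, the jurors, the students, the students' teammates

the students, the students' teammates

*them* is a pronoun; Principle B requires it to be free in its binding domain — the clause headed by 'expected'.
— the candidates: possessor inside the second object DP of the clause headed by 'asked'; is c-commanded by the pronoun; coreference would bind this R-expression — blocked (Principle C).
— the jurors: subject of the clause headed by 'expected'; c-commands the pronoun within its binding domain — blocked (Principle B).
— the students: possessor inside the subject DP of the matrix clause; does not c-command the pronoun — Principle B does not apply; allowed.
— the students' teammates: subject of the matrix clause; c-commands the pronoun but lies outside its binding domain — allowed.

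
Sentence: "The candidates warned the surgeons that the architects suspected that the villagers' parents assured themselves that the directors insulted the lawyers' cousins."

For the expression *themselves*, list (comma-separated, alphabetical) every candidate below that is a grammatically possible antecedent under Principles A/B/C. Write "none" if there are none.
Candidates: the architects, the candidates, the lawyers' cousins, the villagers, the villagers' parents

the villagers' parents

*themselves* is a reflexive; Principle A requires it to be bound within its binding domain — the clause headed by 'assured'.
— the architects: subject of the clause headed by 'suspected'; c-commands the reflexive but lies outside its binding domain — cannot bind it (Principle A).
— the candidates: subject of the matrix clause; c-commands the reflexive but lies outside its binding domain — cannot bind it (Principle A).
— the lawyers' cousins: object of the clause headed by 'insulted'; does not c-command the reflexive — cannot bind it (Principle A).
— the villagers: possessor inside the subject DP of the clause headed by 'assured'; does not c-command the reflexive — cannot bind it (Principle A).
— the villagers' parents: subject of the clause headed by 'assured'; c-commands the reflexive within its binding domain — allowed (Principle A).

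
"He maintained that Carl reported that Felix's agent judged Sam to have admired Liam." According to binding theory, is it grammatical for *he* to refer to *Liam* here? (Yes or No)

*Liam* is an R-expression; Principle C requires it to be free (not bound by any c-commanding expression).
— he: subject of the matrix clause; the pronoun c-commands the R-expression — coreference blocked (Principle C).

No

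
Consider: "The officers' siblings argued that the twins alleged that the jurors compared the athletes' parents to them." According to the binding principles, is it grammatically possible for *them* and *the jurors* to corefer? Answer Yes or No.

No

*them* is a pronoun; Principle B requires it to be free in its binding domain — the clause headed by 'compared'.
— the jurors: subject of the clause headed by 'compared'; c-commands the pronoun within its binding domain — blocked (Principle B).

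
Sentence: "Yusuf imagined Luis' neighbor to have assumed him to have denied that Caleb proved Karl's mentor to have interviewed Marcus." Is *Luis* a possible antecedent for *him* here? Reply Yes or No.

Yes

*him* is a pronoun; Principle B requires it to be free in its binding domain — the clause headed by 'assumed'.
— Luis: possessor inside the subject DP of the clause headed by 'assumed'; does not c-command the pronoun — Principle B does not apply; allowed.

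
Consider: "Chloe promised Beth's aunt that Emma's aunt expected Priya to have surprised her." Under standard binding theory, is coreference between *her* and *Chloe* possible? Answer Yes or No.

*Chloe* is an R-expression; Principle C requires it to be free (not bound by any c-commanding expression).
— her: object of the clause headed by 'surprised'; the pronoun does not c-command the R-expression — coreference allowed.

Yes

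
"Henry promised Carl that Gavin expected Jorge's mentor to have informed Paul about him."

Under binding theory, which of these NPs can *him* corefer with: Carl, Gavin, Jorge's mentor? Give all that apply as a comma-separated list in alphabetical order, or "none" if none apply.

Carl, Gavin

*him* is a pronoun; Principle B requires it to be free in its binding domain — the clause headed by 'informed'.
— Carl: object of the matrix clause; c-commands the pronoun but lies outside its binding domain — allowed.
— Gavin: subject of the clause headed by 'expected'; c-commands the pronoun but lies outside its binding domain — allowed.
— Jorge's mentor: subject of the clause headed by 'informed'; c-commands the pronoun within its binding domain — blocked (Principle B).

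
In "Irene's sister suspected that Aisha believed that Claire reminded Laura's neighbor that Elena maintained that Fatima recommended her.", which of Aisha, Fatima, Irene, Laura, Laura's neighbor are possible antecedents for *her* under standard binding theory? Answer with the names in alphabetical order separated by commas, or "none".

*her* is a pronoun; Principle B requires it to be free in its binding domain — the clause headed by 'recommended'.
— Aisha: subject of the clause headed by 'believed'; c-commands the pronoun but lies outside its binding domain — allowed.
— Fatima: subject of the clause headed by 'recommended'; c-commands the pronoun within its binding domain — blocked (Principle B).
— Irene: possessor inside the subject DP of the matrix clause; does not c-command the pronoun — Principle B does not apply; allowed.
— Laura: possessor inside the object DP of the clause headed by 'reminded'; does not c-command the pronoun — Principle B does not apply; allowed.
— Laura's neighbor: object of the clause headed by 'reminded'; c-commands the pronoun but lies outside its binding domain — allowed.

Aisha, Irene, Laura, Laura's neighbor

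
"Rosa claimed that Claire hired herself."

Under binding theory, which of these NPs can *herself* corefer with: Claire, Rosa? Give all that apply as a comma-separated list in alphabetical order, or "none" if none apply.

*herself* is a reflexive; Principle A requires it to be bound within its binding domain — the clause headed by 'hired'.
— Claire: subject of the clause headed by 'hired'; c-commands the reflexive within its binding domain — allowed (Principle A).
— Rosa: subject of the matrix clause; c-commands the reflexive but lies outside its binding domain — cannot bind it (Principle A).

Claire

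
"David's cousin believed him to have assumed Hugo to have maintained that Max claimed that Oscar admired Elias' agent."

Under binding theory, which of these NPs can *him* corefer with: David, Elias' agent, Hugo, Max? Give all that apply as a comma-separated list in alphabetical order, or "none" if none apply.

David

*him* is a pronoun; Principle B requires it to be free in its binding domain — the matrix clause.
— David: possessor inside the subject DP of the matrix clause; does not c-command the pronoun — Principle B does not apply; allowed.
— Elias' agent: object of the clause headed by 'admired'; is c-commanded by the pronoun; coreference would bind this R-expression — blocked (Principle C).
— Hugo: subject of the clause headed by 'maintained'; is c-commanded by the pronoun; coreference would bind this R-expression — blocked (Principle C).
— Max: subject of the clause headed by 'claimed'; is c-commanded by the pronoun; coreference would bind this R-expression — blocked (Principle C).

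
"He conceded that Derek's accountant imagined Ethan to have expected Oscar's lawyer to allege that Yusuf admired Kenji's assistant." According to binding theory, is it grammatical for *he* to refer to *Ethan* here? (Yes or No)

*Ethan* is an R-expression; Principle C requires it to be free (not bound by any c-commanding expression).
— he: subject of the matrix clause; the pronoun c-commands the R-expression — coreference blocked (Principle C).

No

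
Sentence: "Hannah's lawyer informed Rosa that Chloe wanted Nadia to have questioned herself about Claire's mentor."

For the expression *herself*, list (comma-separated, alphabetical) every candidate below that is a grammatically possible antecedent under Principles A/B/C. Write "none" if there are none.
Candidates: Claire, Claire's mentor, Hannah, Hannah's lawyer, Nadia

Nadia

*herself* is a reflexive; Principle A requires it to be bound within its binding domain — the clause headed by 'questioned'.
— Claire: possessor inside the second object DP of the clause headed by 'questioned'; does not c-command the reflexive — cannot bind it (Principle A).
— Claire's mentor: second object of the clause headed by 'questioned'; does not c-command the reflexive — cannot bind it (Principle A).
— Hannah: possessor inside the subject DP of the matrix clause; does not c-command the reflexive — cannot bind it (Principle A).
— Hannah's lawyer: subject of the matrix clause; c-commands the reflexive but lies outside its binding domain — cannot bind it (Principle A).
— Nadia: subject of the clause headed by 'questioned'; c-commands the reflexive within its binding domain — allowed (Principle A).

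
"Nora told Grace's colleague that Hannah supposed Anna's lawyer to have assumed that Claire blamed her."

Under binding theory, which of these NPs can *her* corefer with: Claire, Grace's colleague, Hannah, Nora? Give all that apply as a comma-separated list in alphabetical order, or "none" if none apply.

Grace's colleague, Hannah, Nora

*her* is a pronoun; Principle B requires it to be free in its binding domain — the clause headed by 'blamed'.
— Claire: subject of the clause headed by 'blamed'; c-commands the pronoun within its binding domain — blocked (Principle B).
— Grace's colleague: object of the matrix clause; c-commands the pronoun but lies outside its binding domain — allowed.
— Hannah: subject of the clause headed by 'supposed'; c-commands the pronoun but lies outside its binding domain — allowed.
— Nora: subject of the matrix clause; c-commands the pronoun but lies outside its binding domain — allowed.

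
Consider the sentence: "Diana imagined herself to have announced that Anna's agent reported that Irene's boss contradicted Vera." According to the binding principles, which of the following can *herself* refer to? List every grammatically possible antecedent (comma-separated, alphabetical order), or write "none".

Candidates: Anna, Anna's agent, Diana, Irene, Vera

Diana

*herself* is a reflexive; Principle A requires it to be bound within its binding domain — the matrix clause.
— Anna: possessor inside the subject DP of the clause headed by 'reported'; does not c-command the reflexive — cannot bind it (Principle A).
— Anna's agent: subject of the clause headed by 'reported'; does not c-command the reflexive — cannot bind it (Principle A).
— Diana: subject of the matrix clause; c-commands the reflexive within its binding domain — allowed (Principle A).
— Irene: possessor inside the subject DP of the clause headed by 'contradicted'; does not c-command the reflexive — cannot bind it (Principle A).
— Vera: object of the clause headed by 'contradicted'; does not c-command the reflexive — cannot bind it (Principle A).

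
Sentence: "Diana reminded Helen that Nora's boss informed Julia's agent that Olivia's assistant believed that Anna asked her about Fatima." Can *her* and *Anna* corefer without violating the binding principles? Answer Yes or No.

No

*Anna* is an R-expression; Principle C requires it to be free (not bound by any c-commanding expression).
— her: object of the clause headed by 'asked'; the R-expression locally c-commands the pronoun — coreference blocked (Principle B on the pronoun).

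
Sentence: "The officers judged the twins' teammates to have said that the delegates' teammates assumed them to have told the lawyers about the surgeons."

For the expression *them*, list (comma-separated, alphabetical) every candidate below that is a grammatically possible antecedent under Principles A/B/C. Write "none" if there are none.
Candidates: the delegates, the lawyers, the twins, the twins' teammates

the delegates, the twins, the twins' teammates

*them* is a pronoun; Principle B requires it to be free in its binding domain — the clause headed by 'assumed'.
— the delegates: possessor inside the subject DP of the clause headed by 'assumed'; does not c-command the pronoun — Principle B does not apply; allowed.
— the lawyers: object of the clause headed by 'told'; is c-commanded by the pronoun; coreference would bind this R-expression — blocked (Principle C).
— the twins: possessor inside the subject DP of the clause headed by 'said'; does not c-command the pronoun — Principle B does not apply; allowed.
— the twins' teammates: subject of the clause headed by 'said'; c-commands the pronoun but lies outside its binding domain — allowed.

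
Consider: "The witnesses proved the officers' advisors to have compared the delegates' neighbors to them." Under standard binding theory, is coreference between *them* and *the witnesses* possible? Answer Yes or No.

Yes

*the witnesses* is an R-expression; Principle C requires it to be free (not bound by any c-commanding expression).
— them: second object of the clause headed by 'compared'; the pronoun does not c-command the R-expression — coreference allowed.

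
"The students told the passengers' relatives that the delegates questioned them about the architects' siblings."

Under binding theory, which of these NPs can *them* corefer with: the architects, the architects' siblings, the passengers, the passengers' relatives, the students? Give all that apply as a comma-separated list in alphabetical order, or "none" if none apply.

*them* is a pronoun; Principle B requires it to be free in its binding domain — the clause headed by 'questioned'.
— the architects: possessor inside the second object DP of the clause headed by 'questioned'; is c-commanded by the pronoun; coreference would bind this R-expression — blocked (Principle C).
— the architects' siblings: second object of the clause headed by 'questioned'; is c-commanded by the pronoun; coreference would bind this R-expression — blocked (Principle C).
— the passengers: possessor inside the object DP of the matrix clause; does not c-command the pronoun — Principle B does not apply; allowed.
— the passengers' relatives: object of the matrix clause; c-commands the pronoun but lies outside its binding domain — allowed.
— the students: subject of the matrix clause; c-commands the pronoun but lies outside its binding domain — allowed.

the passengers, the passengers' relatives, the students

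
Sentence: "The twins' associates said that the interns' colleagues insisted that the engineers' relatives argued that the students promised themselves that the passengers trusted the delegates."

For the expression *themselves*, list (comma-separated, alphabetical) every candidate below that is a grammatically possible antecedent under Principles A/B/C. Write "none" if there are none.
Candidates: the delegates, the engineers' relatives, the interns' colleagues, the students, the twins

*themselves* is a reflexive; Principle A requires it to be bound within its binding domain — the clause headed by 'promised'.
— the delegates: object of the clause headed by 'trusted'; does not c-command the reflexive — cannot bind it (Principle A).
— the engineers' relatives: subject of the clause headed by 'argued'; c-commands the reflexive but lies outside its binding domain — cannot bind it (Principle A).
— the interns' colleagues: subject of the clause headed by 'insisted'; c-commands the reflexive but lies outside its binding domain — cannot bind it (Principle A).
— the students: subject of the clause headed by 'promised'; c-commands the reflexive within its binding domain — allowed (Principle A).
— the twins: possessor inside the subject DP of the matrix clause; does not c-command the reflexive — cannot bind it (Principle A).

the students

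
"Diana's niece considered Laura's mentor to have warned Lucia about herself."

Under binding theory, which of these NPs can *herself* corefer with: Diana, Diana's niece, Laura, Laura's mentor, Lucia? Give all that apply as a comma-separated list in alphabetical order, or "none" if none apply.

*herself* is a reflexive; Principle A requires it to be bound within its binding domain — the clause headed by 'warned'.
— Diana: possessor inside the subject DP of the matrix clause; does not c-command the reflexive — cannot bind it (Principle A).
— Diana's niece: subject of the matrix clause; c-commands the reflexive but lies outside its binding domain — cannot bind it (Principle A).
— Laura: possessor inside the subject DP of the clause headed by 'warned'; does not c-command the reflexive — cannot bind it (Principle A).
— Laura's mentor: subject of the clause headed by 'warned'; c-commands the reflexive within its binding domain — allowed (Principle A).
— Lucia: object of the clause headed by 'warned'; c-commands the reflexive within its binding domain — allowed (Principle A).

Laura's mentor, Lucia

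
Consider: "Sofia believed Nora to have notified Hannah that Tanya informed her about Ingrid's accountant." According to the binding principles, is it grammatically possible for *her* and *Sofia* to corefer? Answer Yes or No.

*her* is a pronoun; Principle B requires it to be free in its binding domain — the clause headed by 'informed'.
— Sofia: subject of the matrix clause; c-commands the pronoun but lies outside its binding domain — allowed.

Yes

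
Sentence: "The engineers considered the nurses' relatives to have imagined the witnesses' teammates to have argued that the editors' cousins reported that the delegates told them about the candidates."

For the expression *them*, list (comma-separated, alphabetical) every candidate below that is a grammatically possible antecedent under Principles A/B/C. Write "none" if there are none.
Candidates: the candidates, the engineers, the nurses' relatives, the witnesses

the engineers, the nurses' relatives, the witnesses

*them* is a pronoun; Principle B requires it to be free in its binding domain — the clause headed by 'told'.
— the candidates: second object of the clause headed by 'told'; is c-commanded by the pronoun; coreference would bind this R-expression — blocked (Principle C).
— the engineers: subject of the matrix clause; c-commands the pronoun but lies outside its binding domain — allowed.
— the nurses' relatives: subject of the clause headed by 'imagined'; c-commands the pronoun but lies outside its binding domain — allowed.
— the witnesses: possessor inside the subject DP of the clause headed by 'argued'; does not c-command the pronoun — Principle B does not apply; allowed.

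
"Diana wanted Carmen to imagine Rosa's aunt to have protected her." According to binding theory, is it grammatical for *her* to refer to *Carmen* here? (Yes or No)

Yes

*Carmen* is an R-expression; Principle C requires it to be free (not bound by any c-commanding expression).
— her: object of the clause headed by 'protected'; the pronoun does not c-command the R-expression — coreference allowed.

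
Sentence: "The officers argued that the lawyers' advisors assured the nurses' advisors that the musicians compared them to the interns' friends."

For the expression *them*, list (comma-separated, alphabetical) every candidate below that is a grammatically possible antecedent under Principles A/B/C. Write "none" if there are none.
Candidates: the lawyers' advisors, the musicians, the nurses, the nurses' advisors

the lawyers' advisors, the nurses, the nurses' advisors

*them* is a pronoun; Principle B requires it to be free in its binding domain — the clause headed by 'compared'.
— the lawyers' advisors: subject of the clause headed by 'assured'; c-commands the pronoun but lies outside its binding domain — allowed.
— the musicians: subject of the clause headed by 'compared'; c-commands the pronoun within its binding domain — blocked (Principle B).
— the nurses: possessor inside the object DP of the clause headed by 'assured'; does not c-command the pronoun — Principle B does not apply; allowed.
— the nurses' advisors: object of the clause headed by 'assured'; c-commands the pronoun but lies outside its binding domain — allowed.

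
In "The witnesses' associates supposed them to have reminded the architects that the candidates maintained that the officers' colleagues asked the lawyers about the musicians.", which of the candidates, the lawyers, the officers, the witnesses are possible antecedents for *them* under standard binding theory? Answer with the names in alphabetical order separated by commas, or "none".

the witnesses

*them* is a pronoun; Principle B requires it to be free in its binding domain — the matrix clause.
— the candidates: subject of the clause headed by 'maintained'; is c-commanded by the pronoun; coreference would bind this R-expression — blocked (Principle C).
— the lawyers: object of the clause headed by 'asked'; is c-commanded by the pronoun; coreference would bind this R-expression — blocked (Principle C).
— the officers: possessor inside the subject DP of the clause headed by 'asked'; is c-commanded by the pronoun; coreference would bind this R-expression — blocked (Principle C).
— the witnesses: possessor inside the subject DP of the matrix clause; does not c-command the pronoun — Principle B does not apply; allowed.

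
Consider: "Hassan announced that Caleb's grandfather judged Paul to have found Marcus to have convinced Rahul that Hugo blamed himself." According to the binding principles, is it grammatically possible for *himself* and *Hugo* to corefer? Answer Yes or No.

*himself* is a reflexive; Principle A requires it to be bound within its binding domain — the clause headed by 'blamed'.
— Hugo: subject of the clause headed by 'blamed'; c-commands the reflexive within its binding domain — allowed (Principle A).

Yes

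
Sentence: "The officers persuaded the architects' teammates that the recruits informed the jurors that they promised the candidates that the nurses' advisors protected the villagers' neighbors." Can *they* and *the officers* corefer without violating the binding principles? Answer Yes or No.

Yes

*the officers* is an R-expression; Principle C requires it to be free (not bound by any c-commanding expression).
— they: subject of the clause headed by 'promised'; the pronoun does not c-command the R-expression — coreference allowed.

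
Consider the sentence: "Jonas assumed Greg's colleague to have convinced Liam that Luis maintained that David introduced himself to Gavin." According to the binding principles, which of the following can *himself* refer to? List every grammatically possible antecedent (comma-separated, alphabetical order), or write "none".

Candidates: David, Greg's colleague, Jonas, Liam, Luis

David

*himself* is a reflexive; Principle A requires it to be bound within its binding domain — the clause headed by 'introduced'.
— David: subject of the clause headed by 'introduced'; c-commands the reflexive within its binding domain — allowed (Principle A).
— Greg's colleague: subject of the clause headed by 'convinced'; c-commands the reflexive but lies outside its binding domain — cannot bind it (Principle A).
— Jonas: subject of the matrix clause; c-commands the reflexive but lies outside its binding domain — cannot bind it (Principle A).
— Liam: object of the clause headed by 'convinced'; c-commands the reflexive but lies outside its binding domain — cannot bind it (Principle A).
— Luis: subject of the clause headed by 'maintained'; c-commands the reflexive but lies outside its binding domain — cannot bind it (Principle A).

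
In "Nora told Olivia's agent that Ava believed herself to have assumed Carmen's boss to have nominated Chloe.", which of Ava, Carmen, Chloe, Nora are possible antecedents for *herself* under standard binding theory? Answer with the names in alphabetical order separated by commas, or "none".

*herself* is a reflexive; Principle A requires it to be bound within its binding domain — the clause headed by 'believed'.
— Ava: subject of the clause headed by 'believed'; c-commands the reflexive within its binding domain — allowed (Principle A).
— Carmen: possessor inside the subject DP of the clause headed by 'nominated'; does not c-command the reflexive — cannot bind it (Principle A).
— Chloe: object of the clause headed by 'nominated'; does not c-command the reflexive — cannot bind it (Principle A).
— Nora: subject of the matrix clause; c-commands the reflexive but lies outside its binding domain — cannot bind it (Principle A).

Ava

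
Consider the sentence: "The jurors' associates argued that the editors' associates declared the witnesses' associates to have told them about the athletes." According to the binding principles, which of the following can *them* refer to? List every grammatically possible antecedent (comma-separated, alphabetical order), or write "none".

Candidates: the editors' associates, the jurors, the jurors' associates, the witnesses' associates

the editors' associates, the jurors, the jurors' associates

*them* is a pronoun; Principle B requires it to be free in its binding domain — the clause headed by 'told'.
— the editors' associates: subject of the clause headed by 'declared'; c-commands the pronoun but lies outside its binding domain — allowed.
— the jurors: possessor inside the subject DP of the matrix clause; does not c-command the pronoun — Principle B does not apply; allowed.
— the jurors' associates: subject of the matrix clause; c-commands the pronoun but lies outside its binding domain — allowed.
— the witnesses' associates: subject of the clause headed by 'told'; c-commands the pronoun within its binding domain — blocked (Principle B).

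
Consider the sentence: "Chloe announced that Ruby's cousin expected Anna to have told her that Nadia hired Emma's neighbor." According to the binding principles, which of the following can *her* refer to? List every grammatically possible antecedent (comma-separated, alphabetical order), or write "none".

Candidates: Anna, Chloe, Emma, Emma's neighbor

Chloe

*her* is a pronoun; Principle B requires it to be free in its binding domain — the clause headed by 'told'.
— Anna: subject of the clause headed by 'told'; c-commands the pronoun within its binding domain — blocked (Principle B).
— Chloe: subject of the matrix clause; c-commands the pronoun but lies outside its binding domain — allowed.
— Emma: possessor inside the object DP of the clause headed by 'hired'; is c-commanded by the pronoun; coreference would bind this R-expression — blocked (Principle C).
— Emma's neighbor: object of the clause headed by 'hired'; is c-commanded by the pronoun; coreference would bind this R-expression — blocked (Principle C).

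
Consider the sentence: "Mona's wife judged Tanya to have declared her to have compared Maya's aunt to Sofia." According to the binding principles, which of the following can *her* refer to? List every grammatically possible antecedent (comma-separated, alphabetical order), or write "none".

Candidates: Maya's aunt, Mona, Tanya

Mona

*her* is a pronoun; Principle B requires it to be free in its binding domain — the clause headed by 'declared'.
— Maya's aunt: object of the clause headed by 'compared'; is c-commanded by the pronoun; coreference would bind this R-expression — blocked (Principle C).
— Mona: possessor inside the subject DP of the matrix clause; does not c-command the pronoun — Principle B does not apply; allowed.
— Tanya: subject of the clause headed by 'declared'; c-commands the pronoun within its binding domain — blocked (Principle B).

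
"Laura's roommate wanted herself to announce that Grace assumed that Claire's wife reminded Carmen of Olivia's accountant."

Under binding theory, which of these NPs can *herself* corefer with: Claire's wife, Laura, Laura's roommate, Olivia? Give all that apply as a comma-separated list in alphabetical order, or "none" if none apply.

Laura's roommate

*herself* is a reflexive; Principle A requires it to be bound within its binding domain — the matrix clause.
— Claire's wife: subject of the clause headed by 'reminded'; does not c-command the reflexive — cannot bind it (Principle A).
— Laura: possessor inside the subject DP of the matrix clause; does not c-command the reflexive — cannot bind it (Principle A).
— Laura's roommate: subject of the matrix clause; c-commands the reflexive within its binding domain — allowed (Principle A).
— Olivia: possessor inside the second object DP of the clause headed by 'reminded'; does not c-command the reflexive — cannot bind it (Principle A).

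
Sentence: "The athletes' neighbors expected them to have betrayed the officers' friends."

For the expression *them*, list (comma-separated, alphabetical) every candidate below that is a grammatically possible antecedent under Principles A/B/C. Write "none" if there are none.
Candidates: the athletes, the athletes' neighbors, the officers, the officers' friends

*them* is a pronoun; Principle B requires it to be free in its binding domain — the matrix clause.
— the athletes: possessor inside the subject DP of the matrix clause; does not c-command the pronoun — Principle B does not apply; allowed.
— the athletes' neighbors: subject of the matrix clause; c-commands the pronoun within its binding domain — blocked (Principle B).
— the officers: possessor inside the object DP of the clause headed by 'betrayed'; is c-commanded by the pronoun; coreference would bind this R-expression — blocked (Principle C).
— the officers' friends: object of the clause headed by 'betrayed'; is c-commanded by the pronoun; coreference would bind this R-expression — blocked (Principle C).

the athletes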